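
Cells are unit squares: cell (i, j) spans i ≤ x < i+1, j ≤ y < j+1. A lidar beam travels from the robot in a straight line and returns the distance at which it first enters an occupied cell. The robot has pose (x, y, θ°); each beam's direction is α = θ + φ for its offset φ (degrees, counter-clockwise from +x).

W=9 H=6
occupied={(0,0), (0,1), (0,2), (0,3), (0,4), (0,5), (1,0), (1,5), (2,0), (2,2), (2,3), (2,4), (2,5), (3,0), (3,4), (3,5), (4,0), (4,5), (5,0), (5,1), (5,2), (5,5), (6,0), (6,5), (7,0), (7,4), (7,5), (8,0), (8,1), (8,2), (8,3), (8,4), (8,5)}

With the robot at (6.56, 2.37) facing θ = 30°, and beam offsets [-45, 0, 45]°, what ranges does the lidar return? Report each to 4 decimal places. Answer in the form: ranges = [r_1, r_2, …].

ranges = [1.4908, 1.6628, 1.7000]

beam 1: φ=-45°, α=345°
  cosα=0.9659 sinα=-0.2588 | (6,2) | tMaxX 0.4555 tMaxY 1.4296 | tΔX 1.0353 tΔY 3.8637
    t=0.4555 [x] (7,2)
    t=1.4296 [y] (7,1)
    t=1.4908 [x] (8,1) — stop
  → r_1 = 1.4908
beam 2: φ=0°, α=30°
  cosα=0.8660 sinα=0.5000 | (6,2) | tMaxX 0.5081 tMaxY 1.2600 | tΔX 1.1547 tΔY 2.0000
    t=0.5081 [x] (7,2)
    t=1.2600 [y] (7,3)
    t=1.6628 [x] (8,3) — stop
  → r_2 = 1.6628
beam 3: φ=45°, α=75°
  cosα=0.2588 sinα=0.9659 | (6,2) | tMaxX 1.7000 tMaxY 0.6522 | tΔX 3.8637 tΔY 1.0353
    t=0.6522 [y] (6,3)
    t=1.6875 [y] (6,4)
    t=1.7000 [x] (7,4) — stop
  → r_3 = 1.7000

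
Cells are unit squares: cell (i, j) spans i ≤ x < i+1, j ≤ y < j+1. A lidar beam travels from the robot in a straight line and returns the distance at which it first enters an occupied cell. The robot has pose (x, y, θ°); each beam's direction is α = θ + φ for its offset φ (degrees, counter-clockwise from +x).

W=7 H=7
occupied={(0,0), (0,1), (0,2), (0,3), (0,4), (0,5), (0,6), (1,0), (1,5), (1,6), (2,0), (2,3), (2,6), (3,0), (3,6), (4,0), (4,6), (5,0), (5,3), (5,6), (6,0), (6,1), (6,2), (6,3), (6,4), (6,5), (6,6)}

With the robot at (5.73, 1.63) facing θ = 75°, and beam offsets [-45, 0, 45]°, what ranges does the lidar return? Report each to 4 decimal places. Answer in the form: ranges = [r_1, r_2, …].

ranges = [0.3118, 1.0432, 5.0460]

beam 1: φ=-45°, α=30°
  cosα=0.8660 sinα=0.5000 | (5,1) | tMaxX 0.3118 tMaxY 0.7400 | tΔX 1.1547 tΔY 2.0000
    t=0.3118 [x] (6,1) — stop
  → r_1 = 0.3118
beam 2: φ=0°, α=75°
  cosα=0.2588 sinα=0.9659 | (5,1) | tMaxX 1.0432 tMaxY 0.3831 | tΔX 3.8637 tΔY 1.0353
    t=0.3831 [y] (5,2)
    t=1.0432 [x] (6,2) — stop
  → r_2 = 1.0432
beam 3: φ=45°, α=120°
  cosα=-0.5000 sinα=0.8660 | (5,1) | tMaxX 1.4600 tMaxY 0.4272 | tΔX 2.0000 tΔY 1.1547
    t=0.4272 [y] (5,2)
    t=1.4600 [x] (4,2)
    t=1.5819 [y] (4,3)
    t=2.7366 [y] (4,4)
    t=3.4600 [x] (3,4)
    t=3.8913 [y] (3,5)
    t=5.0460 [y] (3,6) — stop
  → r_3 = 5.0460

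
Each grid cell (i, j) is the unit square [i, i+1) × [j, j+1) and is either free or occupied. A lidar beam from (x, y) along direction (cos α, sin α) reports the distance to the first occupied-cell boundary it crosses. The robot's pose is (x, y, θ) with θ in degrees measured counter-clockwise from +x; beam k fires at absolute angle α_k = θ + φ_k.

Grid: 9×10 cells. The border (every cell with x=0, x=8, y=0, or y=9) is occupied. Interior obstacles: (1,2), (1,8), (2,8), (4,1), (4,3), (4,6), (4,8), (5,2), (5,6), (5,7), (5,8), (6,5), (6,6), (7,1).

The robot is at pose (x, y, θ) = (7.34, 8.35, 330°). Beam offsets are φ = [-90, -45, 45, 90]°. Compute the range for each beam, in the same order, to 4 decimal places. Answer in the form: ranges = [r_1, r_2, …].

beam 1: φ=-90°, α=240°
  cosα=-0.5000 sinα=-0.8660 | (7,8) | tMaxX 0.6800 tMaxY 0.4041 | tΔX 2.0000 tΔY 1.1547
    t=0.4041 [y] (7,7)
    t=0.6800 [x] (6,7)
    t=1.5588 [y] (6,6) — stop
  → r_1 = 1.5588
beam 2: φ=-45°, α=285°
  cosα=0.2588 sinα=-0.9659 | (7,8) | tMaxX 2.5500 tMaxY 0.3623 | tΔX 3.8637 tΔY 1.0353
    t=0.3623 [y] (7,7)
    t=1.3976 [y] (7,6)
    t=2.4329 [y] (7,5)
    t=2.5500 [x] (8,5) — stop
  → r_2 = 2.5500
beam 3: φ=45°, α=15°
  cosα=0.9659 sinα=0.2588 | (7,8) | tMaxX 0.6833 tMaxY 2.5114 | tΔX 1.0353 tΔY 3.8637
    t=0.6833 [x] (8,8) — stop
  → r_3 = 0.6833
beam 4: φ=90°, α=60°
  cosα=0.5000 sinα=0.8660 | (7,8) | tMaxX 1.3200 tMaxY 0.7506 | tΔX 2.0000 tΔY 1.1547
    t=0.7506 [y] (7,9) — stop
  → r_4 = 0.7506

ranges = [1.5588, 2.5500, 0.6833, 0.7506]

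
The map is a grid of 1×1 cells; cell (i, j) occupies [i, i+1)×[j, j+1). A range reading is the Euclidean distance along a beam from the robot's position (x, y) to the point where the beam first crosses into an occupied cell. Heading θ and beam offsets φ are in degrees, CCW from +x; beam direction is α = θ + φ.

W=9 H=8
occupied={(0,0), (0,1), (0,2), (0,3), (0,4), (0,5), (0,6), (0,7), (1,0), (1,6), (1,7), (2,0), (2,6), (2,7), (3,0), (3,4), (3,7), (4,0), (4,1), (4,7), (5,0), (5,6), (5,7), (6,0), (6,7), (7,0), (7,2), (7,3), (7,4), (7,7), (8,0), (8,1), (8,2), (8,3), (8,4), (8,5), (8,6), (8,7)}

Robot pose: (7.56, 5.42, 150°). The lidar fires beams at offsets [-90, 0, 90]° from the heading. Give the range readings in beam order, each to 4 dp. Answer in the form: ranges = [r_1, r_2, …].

beam 1: φ=-90°, α=60°
  d=(0.5000,0.8660)  start (7,5)  tX=0.8800 tY=0.6697  stride 1/|dx|=2.0000 1/|dy|=1.1547
    cross y-line → (7,6), t=0.6697
    cross x-line → (8,6), t=0.8800 (wall)
  → r_1 = 0.8800
beam 2: φ=0°, α=150°
  d=(-0.8660,0.5000)  start (7,5)  tX=0.6466 tY=1.1600  stride 1/|dx|=1.1547 1/|dy|=2.0000
    cross x-line → (6,5), t=0.6466
    cross y-line → (6,6), t=1.1600
    cross x-line → (5,6), t=1.8013 (wall)
  → r_2 = 1.8013
beam 3: φ=90°, α=240°
  d=(-0.5000,-0.8660)  start (7,5)  tX=1.1200 tY=0.4850  stride 1/|dx|=2.0000 1/|dy|=1.1547
    cross y-line → (7,4), t=0.4850 (wall)
  → r_3 = 0.4850

ranges = [0.8800, 1.8013, 0.4850]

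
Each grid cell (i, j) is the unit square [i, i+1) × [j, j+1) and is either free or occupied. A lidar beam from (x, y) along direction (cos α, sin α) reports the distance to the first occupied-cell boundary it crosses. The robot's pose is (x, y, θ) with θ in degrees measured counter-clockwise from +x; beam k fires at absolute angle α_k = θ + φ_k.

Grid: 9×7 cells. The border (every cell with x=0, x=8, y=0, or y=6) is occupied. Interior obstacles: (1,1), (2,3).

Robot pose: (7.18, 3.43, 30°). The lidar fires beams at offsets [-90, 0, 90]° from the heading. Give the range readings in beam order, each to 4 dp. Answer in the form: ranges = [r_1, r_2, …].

ranges = [1.6400, 0.9469, 2.9676]

beam 1: φ=-90°, α=300°
  cosα=0.5000 sinα=-0.8660 | (7,3) | tMaxX 1.6400 tMaxY 0.4965 | tΔX 2.0000 tΔY 1.1547
    t=0.4965 [y] (7,2)
    t=1.6400 [x] (8,2) — stop
  → r_1 = 1.6400
beam 2: φ=0°, α=30°
  cosα=0.8660 sinα=0.5000 | (7,3) | tMaxX 0.9469 tMaxY 1.1400 | tΔX 1.1547 tΔY 2.0000
    t=0.9469 [x] (8,3) — stop
  → r_2 = 0.9469
beam 3: φ=90°, α=120°
  cosα=-0.5000 sinα=0.8660 | (7,3) | tMaxX 0.3600 tMaxY 0.6582 | tΔX 2.0000 tΔY 1.1547
    t=0.3600 [x] (6,3)
    t=0.6582 [y] (6,4)
    t=1.8129 [y] (6,5)
    t=2.3600 [x] (5,5)
    t=2.9676 [y] (5,6) — stop
  → r_3 = 2.9676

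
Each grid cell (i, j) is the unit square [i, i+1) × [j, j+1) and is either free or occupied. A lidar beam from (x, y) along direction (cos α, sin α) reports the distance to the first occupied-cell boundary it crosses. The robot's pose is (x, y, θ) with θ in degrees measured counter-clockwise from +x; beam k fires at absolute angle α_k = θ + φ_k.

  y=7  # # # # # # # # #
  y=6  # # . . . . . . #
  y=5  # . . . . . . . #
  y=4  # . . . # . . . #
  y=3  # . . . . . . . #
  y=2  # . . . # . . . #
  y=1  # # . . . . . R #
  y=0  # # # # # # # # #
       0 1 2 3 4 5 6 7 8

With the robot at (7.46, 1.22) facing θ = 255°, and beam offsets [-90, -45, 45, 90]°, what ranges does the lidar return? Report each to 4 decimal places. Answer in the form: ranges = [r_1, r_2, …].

beam 1: φ=-90°, α=165°
  cosα=-0.9659 sinα=0.2588 | (7,1) | tMaxX 0.4762 tMaxY 3.0137 | tΔX 1.0353 tΔY 3.8637
    t=0.4762 [x] (6,1)
    t=1.5115 [x] (5,1)
    t=2.5468 [x] (4,1)
    t=3.0137 [y] (4,2) — stop
  → r_1 = 3.0137
beam 2: φ=-45°, α=210°
  cosα=-0.8660 sinα=-0.5000 | (7,1) | tMaxX 0.5312 tMaxY 0.4400 | tΔX 1.1547 tΔY 2.0000
    t=0.4400 [y] (7,0) — stop
  → r_2 = 0.4400
beam 3: φ=45°, α=300°
  cosα=0.5000 sinα=-0.8660 | (7,1) | tMaxX 1.0800 tMaxY 0.2540 | tΔX 2.0000 tΔY 1.1547
    t=0.2540 [y] (7,0) — stop
  → r_3 = 0.2540
beam 4: φ=90°, α=345°
  cosα=0.9659 sinα=-0.2588 | (7,1) | tMaxX 0.5590 tMaxY 0.8500 | tΔX 1.0353 tΔY 3.8637
    t=0.5590 [x] (8,1) — stop
  → r_4 = 0.5590

ranges = [3.0137, 0.4400, 0.2540, 0.5590]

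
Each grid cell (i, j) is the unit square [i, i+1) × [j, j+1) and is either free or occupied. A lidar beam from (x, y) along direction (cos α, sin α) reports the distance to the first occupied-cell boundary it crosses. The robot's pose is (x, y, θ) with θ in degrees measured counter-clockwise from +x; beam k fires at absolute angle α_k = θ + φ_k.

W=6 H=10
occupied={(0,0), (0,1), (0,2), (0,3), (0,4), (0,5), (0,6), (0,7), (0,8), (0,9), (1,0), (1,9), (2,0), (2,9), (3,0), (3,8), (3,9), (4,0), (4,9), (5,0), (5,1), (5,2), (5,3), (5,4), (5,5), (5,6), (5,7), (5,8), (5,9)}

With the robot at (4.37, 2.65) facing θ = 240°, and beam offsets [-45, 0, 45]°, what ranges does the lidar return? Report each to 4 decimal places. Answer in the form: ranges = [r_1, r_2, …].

ranges = [3.4889, 1.9053, 1.7082]

beam 1: φ=-45°, α=195°
  dir = (cos 195°, sin 195°) = (-0.9659, -0.2588); from cell (4,2)
  next x-line at t=0.3831, next y-line at t=2.5114; Δt_x=1.0353, Δt_y=3.8637
    x: enter (3,2) at t=0.3831
    x: enter (2,2) at t=1.4183
    x: enter (1,2) at t=2.4536
    y: enter (1,1) at t=2.5114
    x: enter (0,1) at t=3.4889 ← occupied
  → r_1 = 3.4889
beam 2: φ=0°, α=240°
  dir = (cos 240°, sin 240°) = (-0.5000, -0.8660); from cell (4,2)
  next x-line at t=0.7400, next y-line at t=0.7506; Δt_x=2.0000, Δt_y=1.1547
    x: enter (3,2) at t=0.7400
    y: enter (3,1) at t=0.7506
    y: enter (3,0) at t=1.9053 ← occupied
  → r_2 = 1.9053
beam 3: φ=45°, α=285°
  dir = (cos 285°, sin 285°) = (0.2588, -0.9659); from cell (4,2)
  next x-line at t=2.4341, next y-line at t=0.6729; Δt_x=3.8637, Δt_y=1.0353
    y: enter (4,1) at t=0.6729
    y: enter (4,0) at t=1.7082 ← occupied
  → r_3 = 1.7082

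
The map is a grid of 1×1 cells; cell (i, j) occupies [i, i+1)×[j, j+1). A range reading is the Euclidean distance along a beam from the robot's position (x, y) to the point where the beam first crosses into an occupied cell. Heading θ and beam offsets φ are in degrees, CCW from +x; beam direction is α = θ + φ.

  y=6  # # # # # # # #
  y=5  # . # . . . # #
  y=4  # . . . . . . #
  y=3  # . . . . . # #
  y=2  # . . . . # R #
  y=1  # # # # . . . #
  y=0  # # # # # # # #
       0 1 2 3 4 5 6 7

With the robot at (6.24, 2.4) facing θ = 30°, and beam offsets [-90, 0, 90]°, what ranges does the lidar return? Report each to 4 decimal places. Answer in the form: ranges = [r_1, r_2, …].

beam 1: φ=-90°, α=300°
  direction (0.5000, -0.8660); cell (6,2); t to first gridline: x 1.5200, y 0.4619 (then +2.0000 / +1.1547)
    (6,1) via y @ 0.4619
    (7,1) via x @ 1.5200  # hit
  → r_1 = 1.5200
beam 2: φ=0°, α=30°
  direction (0.8660, 0.5000); cell (6,2); t to first gridline: x 0.8776, y 1.2000 (then +1.1547 / +2.0000)
    (7,2) via x @ 0.8776  # hit
  → r_2 = 0.8776
beam 3: φ=90°, α=120°
  direction (-0.5000, 0.8660); cell (6,2); t to first gridline: x 0.4800, y 0.6928 (then +2.0000 / +1.1547)
    (5,2) via x @ 0.4800  # hit
  → r_3 = 0.4800

ranges = [1.5200, 0.8776, 0.4800]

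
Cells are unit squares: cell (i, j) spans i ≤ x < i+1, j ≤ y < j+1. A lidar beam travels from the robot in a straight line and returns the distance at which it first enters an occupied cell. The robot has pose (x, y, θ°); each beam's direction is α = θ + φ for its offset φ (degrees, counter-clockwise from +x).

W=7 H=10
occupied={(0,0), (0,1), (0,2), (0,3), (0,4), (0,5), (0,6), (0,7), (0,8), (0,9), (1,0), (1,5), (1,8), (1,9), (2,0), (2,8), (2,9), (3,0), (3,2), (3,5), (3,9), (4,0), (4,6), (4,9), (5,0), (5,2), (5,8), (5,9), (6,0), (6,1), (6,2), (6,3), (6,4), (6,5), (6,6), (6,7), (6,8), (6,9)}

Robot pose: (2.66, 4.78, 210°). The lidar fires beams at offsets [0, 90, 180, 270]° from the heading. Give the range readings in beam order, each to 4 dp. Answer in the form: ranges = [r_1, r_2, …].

beam 1: φ=0°, α=210°
  cosα=-0.8660 sinα=-0.5000 | (2,4) | tMaxX 0.7621 tMaxY 1.5600 | tΔX 1.1547 tΔY 2.0000
    t=0.7621 [x] (1,4)
    t=1.5600 [y] (1,3)
    t=1.9168 [x] (0,3) — stop
  → r_1 = 1.9168
beam 2: φ=90°, α=300°
  cosα=0.5000 sinα=-0.8660 | (2,4) | tMaxX 0.6800 tMaxY 0.9007 | tΔX 2.0000 tΔY 1.1547
    t=0.6800 [x] (3,4)
    t=0.9007 [y] (3,3)
    t=2.0554 [y] (3,2) — stop
  → r_2 = 2.0554
beam 3: φ=180°, α=30°
  cosα=0.8660 sinα=0.5000 | (2,4) | tMaxX 0.3926 tMaxY 0.4400 | tΔX 1.1547 tΔY 2.0000
    t=0.3926 [x] (3,4)
    t=0.4400 [y] (3,5) — stop
  → r_3 = 0.4400
beam 4: φ=270°, α=120°
  cosα=-0.5000 sinα=0.8660 | (2,4) | tMaxX 1.3200 tMaxY 0.2540 | tΔX 2.0000 tΔY 1.1547
    t=0.2540 [y] (2,5)
    t=1.3200 [x] (1,5) — stop
  → r_4 = 1.3200

ranges = [1.9168, 2.0554, 0.4400, 1.3200]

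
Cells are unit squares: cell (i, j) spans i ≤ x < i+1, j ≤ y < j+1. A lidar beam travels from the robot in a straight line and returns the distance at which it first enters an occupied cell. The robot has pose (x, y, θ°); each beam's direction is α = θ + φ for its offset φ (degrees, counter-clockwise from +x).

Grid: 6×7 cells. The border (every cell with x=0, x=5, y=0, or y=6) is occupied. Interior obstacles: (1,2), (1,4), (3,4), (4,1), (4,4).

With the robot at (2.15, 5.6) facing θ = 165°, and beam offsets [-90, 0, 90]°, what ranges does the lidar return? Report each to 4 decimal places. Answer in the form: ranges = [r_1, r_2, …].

beam 1: φ=-90°, α=75°
  dir = (cos 75°, sin 75°) = (0.2588, 0.9659); from cell (2,5)
  next x-line at t=3.2841, next y-line at t=0.4141; Δt_x=3.8637, Δt_y=1.0353
    y: enter (2,6) at t=0.4141 ← occupied
  → r_1 = 0.4141
beam 2: φ=0°, α=165°
  dir = (cos 165°, sin 165°) = (-0.9659, 0.2588); from cell (2,5)
  next x-line at t=0.1553, next y-line at t=1.5455; Δt_x=1.0353, Δt_y=3.8637
    x: enter (1,5) at t=0.1553
    x: enter (0,5) at t=1.1906 ← occupied
  → r_2 = 1.1906
beam 3: φ=90°, α=255°
  dir = (cos 255°, sin 255°) = (-0.2588, -0.9659); from cell (2,5)
  next x-line at t=0.5796, next y-line at t=0.6212; Δt_x=3.8637, Δt_y=1.0353
    x: enter (1,5) at t=0.5796
    y: enter (1,4) at t=0.6212 ← occupied
  → r_3 = 0.6212

ranges = [0.4141, 1.1906, 0.6212]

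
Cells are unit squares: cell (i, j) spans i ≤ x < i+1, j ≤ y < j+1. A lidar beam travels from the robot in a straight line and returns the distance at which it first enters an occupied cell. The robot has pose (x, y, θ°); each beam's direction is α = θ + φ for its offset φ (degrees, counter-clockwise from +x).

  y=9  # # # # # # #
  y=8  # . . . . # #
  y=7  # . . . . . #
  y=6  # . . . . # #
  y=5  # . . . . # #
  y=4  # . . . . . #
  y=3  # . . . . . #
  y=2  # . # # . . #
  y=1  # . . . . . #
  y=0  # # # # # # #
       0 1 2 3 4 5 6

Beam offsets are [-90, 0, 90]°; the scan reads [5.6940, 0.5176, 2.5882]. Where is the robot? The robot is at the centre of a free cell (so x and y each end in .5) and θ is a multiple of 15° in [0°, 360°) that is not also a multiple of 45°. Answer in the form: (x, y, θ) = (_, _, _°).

(x, y, θ) = (4.5, 6.5, 15°)

Enumerate (i+0.5, j+0.5, θ) over the 35 free cells and 16 admissible headings. For each, cast all 3 beams and compare to the given ranges.
  (5.5, 3.5, 195°): beam 1 = 1.5529 ≠ 5.6940 ✗
  (1.5, 7.5, 165°): beam 1 = 1.5529 ≠ 5.6940 ✗
  (3.5, 4.5, 60°): beam 1 = 2.8868 ≠ 5.6940 ✗
  (3.5, 1.5, 345°): beam 1 = 0.5176 ≠ 5.6940 ✗
  (1.5, 8.5, 195°): beam 1 = 0.5176 ≠ 5.6940 ✗
  …
  (4.5, 6.5, 15°): r_1=5.6940, r_2=0.5176, r_3=2.5882 — all match ✓
No second candidate reproduces the full scan.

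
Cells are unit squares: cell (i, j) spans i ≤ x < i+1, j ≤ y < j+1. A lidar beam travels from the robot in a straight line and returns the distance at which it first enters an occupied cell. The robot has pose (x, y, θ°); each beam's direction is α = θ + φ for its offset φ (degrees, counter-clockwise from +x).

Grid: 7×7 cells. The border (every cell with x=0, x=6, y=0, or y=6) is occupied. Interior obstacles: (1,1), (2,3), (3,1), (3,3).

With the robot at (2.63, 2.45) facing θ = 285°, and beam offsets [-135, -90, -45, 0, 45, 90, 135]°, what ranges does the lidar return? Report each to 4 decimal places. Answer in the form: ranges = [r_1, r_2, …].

ranges = [1.8822, 1.6875, 1.2600, 1.4296, 0.9000, 3.4889, 0.6351]

beam 1: φ=-135°, α=150°
  d=(-0.8660,0.5000)  start (2,2)  tX=0.7275 tY=1.1000  stride 1/|dx|=1.1547 1/|dy|=2.0000
    cross x-line → (1,2), t=0.7275
    cross y-line → (1,3), t=1.1000
    cross x-line → (0,3), t=1.8822 (wall)
  → r_1 = 1.8822
beam 2: φ=-90°, α=195°
  d=(-0.9659,-0.2588)  start (2,2)  tX=0.6522 tY=1.7387  stride 1/|dx|=1.0353 1/|dy|=3.8637
    cross x-line → (1,2), t=0.6522
    cross x-line → (0,2), t=1.6875 (wall)
  → r_2 = 1.6875
beam 3: φ=-45°, α=240°
  d=(-0.5000,-0.8660)  start (2,2)  tX=1.2600 tY=0.5196  stride 1/|dx|=2.0000 1/|dy|=1.1547
    cross y-line → (2,1), t=0.5196
    cross x-line → (1,1), t=1.2600 (wall)
  → r_3 = 1.2600
beam 4: φ=0°, α=285°
  d=(0.2588,-0.9659)  start (2,2)  tX=1.4296 tY=0.4659  stride 1/|dx|=3.8637 1/|dy|=1.0353
    cross y-line → (2,1), t=0.4659
    cross x-line → (3,1), t=1.4296 (wall)
  → r_4 = 1.4296
beam 5: φ=45°, α=330°
  d=(0.8660,-0.5000)  start (2,2)  tX=0.4272 tY=0.9000  stride 1/|dx|=1.1547 1/|dy|=2.0000
    cross x-line → (3,2), t=0.4272
    cross y-line → (3,1), t=0.9000 (wall)
  → r_5 = 0.9000
beam 6: φ=90°, α=15°
  d=(0.9659,0.2588)  start (2,2)  tX=0.3831 tY=2.1250  stride 1/|dx|=1.0353 1/|dy|=3.8637
    cross x-line → (3,2), t=0.3831
    cross x-line → (4,2), t=1.4183
    cross y-line → (4,3), t=2.1250
    cross x-line → (5,3), t=2.4536
    cross x-line → (6,3), t=3.4889 (wall)
  → r_6 = 3.4889
beam 7: φ=135°, α=60°
  d=(0.5000,0.8660)  start (2,2)  tX=0.7400 tY=0.6351  stride 1/|dx|=2.0000 1/|dy|=1.1547
    cross y-line → (2,3), t=0.6351 (wall)
  → r_7 = 0.6351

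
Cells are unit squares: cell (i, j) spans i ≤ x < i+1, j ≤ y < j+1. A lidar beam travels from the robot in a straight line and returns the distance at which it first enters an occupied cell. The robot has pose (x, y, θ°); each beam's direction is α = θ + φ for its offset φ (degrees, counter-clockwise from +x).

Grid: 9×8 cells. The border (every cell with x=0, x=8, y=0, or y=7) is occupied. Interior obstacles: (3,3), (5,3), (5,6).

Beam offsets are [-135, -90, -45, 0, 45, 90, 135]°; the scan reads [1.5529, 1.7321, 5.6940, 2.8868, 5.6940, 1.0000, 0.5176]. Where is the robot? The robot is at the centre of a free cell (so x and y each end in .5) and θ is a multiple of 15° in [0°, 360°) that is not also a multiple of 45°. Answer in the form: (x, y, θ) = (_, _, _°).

(x, y, θ) = (2.5, 6.5, 300°)

The pose lattice has 39·16 = 624 candidates. Test each by forward raycasting.
  (3.5, 4.5, 345°): beam 1 = 2.8868 ≠ 1.5529 ✗
  (1.5, 2.5, 255°): beam 1 = 1.0000 ≠ 1.5529 ✗
  (6.5, 5.5, 60°): beam 1 = 4.6587 ≠ 1.5529 ✗
  …
  (2.5, 6.5, 300°): r_1=1.5529, r_2=1.7321, r_3=5.6940, r_4=2.8868, r_5=5.6940, r_6=1.0000, r_7=0.5176 — all match ✓
Unique over the lattice → pose = (2.5, 6.5, 300°).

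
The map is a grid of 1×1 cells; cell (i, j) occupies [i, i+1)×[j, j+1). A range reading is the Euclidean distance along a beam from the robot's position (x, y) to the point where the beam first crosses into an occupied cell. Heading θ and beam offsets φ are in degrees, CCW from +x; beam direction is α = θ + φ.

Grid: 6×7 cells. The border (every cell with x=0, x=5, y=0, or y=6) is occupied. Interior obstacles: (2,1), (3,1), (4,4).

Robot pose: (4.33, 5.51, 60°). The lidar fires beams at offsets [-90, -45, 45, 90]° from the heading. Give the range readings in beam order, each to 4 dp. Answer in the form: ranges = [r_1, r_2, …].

ranges = [0.7736, 0.6936, 0.5073, 0.9800]

beam 1: φ=-90°, α=330°
  direction (0.8660, -0.5000); cell (4,5); t to first gridline: x 0.7736, y 1.0200 (then +1.1547 / +2.0000)
    (5,5) via x @ 0.7736  # hit
  → r_1 = 0.7736
beam 2: φ=-45°, α=15°
  direction (0.9659, 0.2588); cell (4,5); t to first gridline: x 0.6936, y 1.8932 (then +1.0353 / +3.8637)
    (5,5) via x @ 0.6936  # hit
  → r_2 = 0.6936
beam 3: φ=45°, α=105°
  direction (-0.2588, 0.9659); cell (4,5); t to first gridline: x 1.2750, y 0.5073 (then +3.8637 / +1.0353)
    (4,6) via y @ 0.5073  # hit
  → r_3 = 0.5073
beam 4: φ=90°, α=150°
  direction (-0.8660, 0.5000); cell (4,5); t to first gridline: x 0.3811, y 0.9800 (then +1.1547 / +2.0000)
    (3,5) via x @ 0.3811
    (3,6) via y @ 0.9800  # hit
  → r_4 = 0.9800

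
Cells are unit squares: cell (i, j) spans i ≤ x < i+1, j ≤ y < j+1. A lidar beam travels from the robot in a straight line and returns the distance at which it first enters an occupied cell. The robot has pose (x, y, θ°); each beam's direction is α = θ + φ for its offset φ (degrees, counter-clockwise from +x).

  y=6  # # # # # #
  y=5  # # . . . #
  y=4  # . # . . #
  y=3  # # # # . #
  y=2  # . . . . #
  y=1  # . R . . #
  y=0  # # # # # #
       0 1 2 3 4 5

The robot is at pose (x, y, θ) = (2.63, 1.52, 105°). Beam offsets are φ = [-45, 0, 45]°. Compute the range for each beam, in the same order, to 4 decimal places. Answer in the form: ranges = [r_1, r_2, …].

beam 1: φ=-45°, α=60°
  cosα=0.5000 sinα=0.8660 | (2,1) | tMaxX 0.7400 tMaxY 0.5543 | tΔX 2.0000 tΔY 1.1547
    t=0.5543 [y] (2,2)
    t=0.7400 [x] (3,2)
    t=1.7090 [y] (3,3) — stop
  → r_1 = 1.7090
beam 2: φ=0°, α=105°
  cosα=-0.2588 sinα=0.9659 | (2,1) | tMaxX 2.4341 tMaxY 0.4969 | tΔX 3.8637 tΔY 1.0353
    t=0.4969 [y] (2,2)
    t=1.5322 [y] (2,3) — stop
  → r_2 = 1.5322
beam 3: φ=45°, α=150°
  cosα=-0.8660 sinα=0.5000 | (2,1) | tMaxX 0.7275 tMaxY 0.9600 | tΔX 1.1547 tΔY 2.0000
    t=0.7275 [x] (1,1)
    t=0.9600 [y] (1,2)
    t=1.8822 [x] (0,2) — stop
  → r_3 = 1.8822

ranges = [1.7090, 1.5322, 1.8822]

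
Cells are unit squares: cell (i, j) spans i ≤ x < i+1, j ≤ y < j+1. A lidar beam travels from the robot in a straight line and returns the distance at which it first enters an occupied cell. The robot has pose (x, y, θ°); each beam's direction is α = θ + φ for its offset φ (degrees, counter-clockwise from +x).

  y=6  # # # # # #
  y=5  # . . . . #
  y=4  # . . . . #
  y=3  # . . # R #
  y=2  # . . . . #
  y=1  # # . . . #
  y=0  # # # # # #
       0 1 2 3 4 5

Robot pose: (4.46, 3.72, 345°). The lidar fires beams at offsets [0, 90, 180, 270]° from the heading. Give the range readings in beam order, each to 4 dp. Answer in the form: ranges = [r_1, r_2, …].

beam 1: φ=0°, α=345°
  direction (0.9659, -0.2588); cell (4,3); t to first gridline: x 0.5590, y 2.7819 (then +1.0353 / +3.8637)
    (5,3) via x @ 0.5590  # hit
  → r_1 = 0.5590
beam 2: φ=90°, α=75°
  direction (0.2588, 0.9659); cell (4,3); t to first gridline: x 2.0864, y 0.2899 (then +3.8637 / +1.0353)
    (4,4) via y @ 0.2899
    (4,5) via y @ 1.3252
    (5,5) via x @ 2.0864  # hit
  → r_2 = 2.0864
beam 3: φ=180°, α=165°
  direction (-0.9659, 0.2588); cell (4,3); t to first gridline: x 0.4762, y 1.0818 (then +1.0353 / +3.8637)
    (3,3) via x @ 0.4762  # hit
  → r_3 = 0.4762
beam 4: φ=270°, α=255°
  direction (-0.2588, -0.9659); cell (4,3); t to first gridline: x 1.7773, y 0.7454 (then +3.8637 / +1.0353)
    (4,2) via y @ 0.7454
    (3,2) via x @ 1.7773
    (3,1) via y @ 1.7807
    (3,0) via y @ 2.8160  # hit
  → r_4 = 2.8160

ranges = [0.5590, 2.0864, 0.4762, 2.8160]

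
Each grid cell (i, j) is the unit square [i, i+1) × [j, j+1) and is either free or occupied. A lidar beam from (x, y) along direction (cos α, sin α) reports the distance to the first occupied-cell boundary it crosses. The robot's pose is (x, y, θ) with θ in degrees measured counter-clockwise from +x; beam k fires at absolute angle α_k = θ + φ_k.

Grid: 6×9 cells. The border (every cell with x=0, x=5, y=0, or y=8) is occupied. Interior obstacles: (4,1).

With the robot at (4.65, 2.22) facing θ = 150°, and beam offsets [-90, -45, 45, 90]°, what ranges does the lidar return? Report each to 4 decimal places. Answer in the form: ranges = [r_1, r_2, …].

ranges = [0.7000, 5.9839, 3.7788, 0.2540]

beam 1: φ=-90°, α=60°
  dir = (cos 60°, sin 60°) = (0.5000, 0.8660); from cell (4,2)
  next x-line at t=0.7000, next y-line at t=0.9007; Δt_x=2.0000, Δt_y=1.1547
    x: enter (5,2) at t=0.7000 ← occupied
  → r_1 = 0.7000
beam 2: φ=-45°, α=105°
  dir = (cos 105°, sin 105°) = (-0.2588, 0.9659); from cell (4,2)
  next x-line at t=2.5114, next y-line at t=0.8075; Δt_x=3.8637, Δt_y=1.0353
    y: enter (4,3) at t=0.8075
    y: enter (4,4) at t=1.8428
    x: enter (3,4) at t=2.5114
    y: enter (3,5) at t=2.8781
    y: enter (3,6) at t=3.9133
    y: enter (3,7) at t=4.9486
    y: enter (3,8) at t=5.9839 ← occupied
  → r_2 = 5.9839
beam 3: φ=45°, α=195°
  dir = (cos 195°, sin 195°) = (-0.9659, -0.2588); from cell (4,2)
  next x-line at t=0.6729, next y-line at t=0.8500; Δt_x=1.0353, Δt_y=3.8637
    x: enter (3,2) at t=0.6729
    y: enter (3,1) at t=0.8500
    x: enter (2,1) at t=1.7082
    x: enter (1,1) at t=2.7435
    x: enter (0,1) at t=3.7788 ← occupied
  → r_3 = 3.7788
beam 4: φ=90°, α=240°
  dir = (cos 240°, sin 240°) = (-0.5000, -0.8660); from cell (4,2)
  next x-line at t=1.3000, next y-line at t=0.2540; Δt_x=2.0000, Δt_y=1.1547
    y: enter (4,1) at t=0.2540 ← occupied
  → r_4 = 0.2540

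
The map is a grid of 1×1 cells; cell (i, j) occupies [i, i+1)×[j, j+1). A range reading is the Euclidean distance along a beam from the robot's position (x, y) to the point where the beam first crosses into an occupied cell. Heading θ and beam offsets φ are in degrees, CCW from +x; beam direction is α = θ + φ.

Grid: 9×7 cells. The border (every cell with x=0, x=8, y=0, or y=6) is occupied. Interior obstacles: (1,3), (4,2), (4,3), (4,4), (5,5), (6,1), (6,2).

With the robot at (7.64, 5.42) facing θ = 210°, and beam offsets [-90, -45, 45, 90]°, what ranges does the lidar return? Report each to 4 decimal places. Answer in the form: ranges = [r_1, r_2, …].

beam 1: φ=-90°, α=120°
  d=(-0.5000,0.8660)  start (7,5)  tX=1.2800 tY=0.6697  stride 1/|dx|=2.0000 1/|dy|=1.1547
    cross y-line → (7,6), t=0.6697 (wall)
  → r_1 = 0.6697
beam 2: φ=-45°, α=165°
  d=(-0.9659,0.2588)  start (7,5)  tX=0.6626 tY=2.2409  stride 1/|dx|=1.0353 1/|dy|=3.8637
    cross x-line → (6,5), t=0.6626
    cross x-line → (5,5), t=1.6979 (wall)
  → r_2 = 1.6979
beam 3: φ=45°, α=255°
  d=(-0.2588,-0.9659)  start (7,5)  tX=2.4728 tY=0.4348  stride 1/|dx|=3.8637 1/|dy|=1.0353
    cross y-line → (7,4), t=0.4348
    cross y-line → (7,3), t=1.4701
    cross x-line → (6,3), t=2.4728
    cross y-line → (6,2), t=2.5054 (wall)
  → r_3 = 2.5054
beam 4: φ=90°, α=300°
  d=(0.5000,-0.8660)  start (7,5)  tX=0.7200 tY=0.4850  stride 1/|dx|=2.0000 1/|dy|=1.1547
    cross y-line → (7,4), t=0.4850
    cross x-line → (8,4), t=0.7200 (wall)
  → r_4 = 0.7200

ranges = [0.6697, 1.6979, 2.5054, 0.7200]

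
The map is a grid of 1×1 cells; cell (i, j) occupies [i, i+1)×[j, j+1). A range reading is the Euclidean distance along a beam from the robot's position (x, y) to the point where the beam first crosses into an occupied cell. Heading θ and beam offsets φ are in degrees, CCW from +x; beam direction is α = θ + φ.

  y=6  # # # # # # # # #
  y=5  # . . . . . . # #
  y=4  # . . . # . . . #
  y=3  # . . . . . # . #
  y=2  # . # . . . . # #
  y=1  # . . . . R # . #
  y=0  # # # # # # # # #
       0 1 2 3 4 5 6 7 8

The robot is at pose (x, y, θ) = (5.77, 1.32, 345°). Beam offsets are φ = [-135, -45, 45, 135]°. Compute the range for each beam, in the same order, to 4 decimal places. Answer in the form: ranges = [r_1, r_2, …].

ranges = [0.6400, 0.3695, 0.2656, 3.0946]

beam 1: φ=-135°, α=210°
  d=(-0.8660,-0.5000)  start (5,1)  tX=0.8891 tY=0.6400  stride 1/|dx|=1.1547 1/|dy|=2.0000
    cross y-line → (5,0), t=0.6400 (wall)
  → r_1 = 0.6400
beam 2: φ=-45°, α=300°
  d=(0.5000,-0.8660)  start (5,1)  tX=0.4600 tY=0.3695  stride 1/|dx|=2.0000 1/|dy|=1.1547
    cross y-line → (5,0), t=0.3695 (wall)
  → r_2 = 0.3695
beam 3: φ=45°, α=30°
  d=(0.8660,0.5000)  start (5,1)  tX=0.2656 tY=1.3600  stride 1/|dx|=1.1547 1/|dy|=2.0000
    cross x-line → (6,1), t=0.2656 (wall)
  → r_3 = 0.2656
beam 4: φ=135°, α=120°
  d=(-0.5000,0.8660)  start (5,1)  tX=1.5400 tY=0.7852  stride 1/|dx|=2.0000 1/|dy|=1.1547
    cross y-line → (5,2), t=0.7852
    cross x-line → (4,2), t=1.5400
    cross y-line → (4,3), t=1.9399
    cross y-line → (4,4), t=3.0946 (wall)
  → r_4 = 3.0946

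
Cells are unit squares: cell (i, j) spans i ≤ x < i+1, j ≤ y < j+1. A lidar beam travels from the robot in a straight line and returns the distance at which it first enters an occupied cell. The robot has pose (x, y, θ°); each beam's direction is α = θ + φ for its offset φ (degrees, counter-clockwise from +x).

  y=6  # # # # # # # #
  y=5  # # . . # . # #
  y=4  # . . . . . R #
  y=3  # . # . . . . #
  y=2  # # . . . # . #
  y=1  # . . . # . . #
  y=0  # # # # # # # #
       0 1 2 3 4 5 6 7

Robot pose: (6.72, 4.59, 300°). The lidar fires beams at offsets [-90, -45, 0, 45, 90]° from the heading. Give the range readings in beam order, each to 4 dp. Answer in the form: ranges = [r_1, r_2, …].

ranges = [6.6049, 3.7166, 0.5600, 0.2899, 0.3233]

beam 1: φ=-90°, α=210°
  cosα=-0.8660 sinα=-0.5000 | (6,4) | tMaxX 0.8314 tMaxY 1.1800 | tΔX 1.1547 tΔY 2.0000
    t=0.8314 [x] (5,4)
    t=1.1800 [y] (5,3)
    t=1.9861 [x] (4,3)
    t=3.1408 [x] (3,3)
    t=3.1800 [y] (3,2)
    t=4.2955 [x] (2,2)
    t=5.1800 [y] (2,1)
    t=5.4502 [x] (1,1)
    t=6.6049 [x] (0,1) — stop
  → r_1 = 6.6049
beam 2: φ=-45°, α=255°
  cosα=-0.2588 sinα=-0.9659 | (6,4) | tMaxX 2.7819 tMaxY 0.6108 | tΔX 3.8637 tΔY 1.0353
    t=0.6108 [y] (6,3)
    t=1.6461 [y] (6,2)
    t=2.6814 [y] (6,1)
    t=2.7819 [x] (5,1)
    t=3.7166 [y] (5,0) — stop
  → r_2 = 3.7166
beam 3: φ=0°, α=300°
  cosα=0.5000 sinα=-0.8660 | (6,4) | tMaxX 0.5600 tMaxY 0.6813 | tΔX 2.0000 tΔY 1.1547
    t=0.5600 [x] (7,4) — stop
  → r_3 = 0.5600
beam 4: φ=45°, α=345°
  cosα=0.9659 sinα=-0.2588 | (6,4) | tMaxX 0.2899 tMaxY 2.2796 | tΔX 1.0353 tΔY 3.8637
    t=0.2899 [x] (7,4) — stop
  → r_4 = 0.2899
beam 5: φ=90°, α=30°
  cosα=0.8660 sinα=0.5000 | (6,4) | tMaxX 0.3233 tMaxY 0.8200 | tΔX 1.1547 tΔY 2.0000
    t=0.3233 [x] (7,4) — stop
  → r_5 = 0.3233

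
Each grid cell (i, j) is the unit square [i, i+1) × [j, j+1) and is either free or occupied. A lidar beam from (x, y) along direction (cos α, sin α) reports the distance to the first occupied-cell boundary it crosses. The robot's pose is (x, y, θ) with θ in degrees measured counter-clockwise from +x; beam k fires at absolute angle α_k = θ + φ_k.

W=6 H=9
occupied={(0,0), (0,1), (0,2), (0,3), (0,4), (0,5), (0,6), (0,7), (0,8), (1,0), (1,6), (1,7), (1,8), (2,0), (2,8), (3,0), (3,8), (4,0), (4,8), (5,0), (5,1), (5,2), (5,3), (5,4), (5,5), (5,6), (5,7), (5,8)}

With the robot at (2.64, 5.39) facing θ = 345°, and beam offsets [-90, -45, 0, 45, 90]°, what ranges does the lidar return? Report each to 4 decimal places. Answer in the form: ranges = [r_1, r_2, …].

beam 1: φ=-90°, α=255°
  d=(-0.2588,-0.9659)  start (2,5)  tX=2.4728 tY=0.4038  stride 1/|dx|=3.8637 1/|dy|=1.0353
    cross y-line → (2,4), t=0.4038
    cross y-line → (2,3), t=1.4390
    cross x-line → (1,3), t=2.4728
    cross y-line → (1,2), t=2.4743
    cross y-line → (1,1), t=3.5096
    cross y-line → (1,0), t=4.5449 (wall)
  → r_1 = 4.5449
beam 2: φ=-45°, α=300°
  d=(0.5000,-0.8660)  start (2,5)  tX=0.7200 tY=0.4503  stride 1/|dx|=2.0000 1/|dy|=1.1547
    cross y-line → (2,4), t=0.4503
    cross x-line → (3,4), t=0.7200
    cross y-line → (3,3), t=1.6050
    cross x-line → (4,3), t=2.7200
    cross y-line → (4,2), t=2.7597
    cross y-line → (4,1), t=3.9144
    cross x-line → (5,1), t=4.7200 (wall)
  → r_2 = 4.7200
beam 3: φ=0°, α=345°
  d=(0.9659,-0.2588)  start (2,5)  tX=0.3727 tY=1.5068  stride 1/|dx|=1.0353 1/|dy|=3.8637
    cross x-line → (3,5), t=0.3727
    cross x-line → (4,5), t=1.4080
    cross y-line → (4,4), t=1.5068
    cross x-line → (5,4), t=2.4433 (wall)
  → r_3 = 2.4433
beam 4: φ=45°, α=30°
  d=(0.8660,0.5000)  start (2,5)  tX=0.4157 tY=1.2200  stride 1/|dx|=1.1547 1/|dy|=2.0000
    cross x-line → (3,5), t=0.4157
    cross y-line → (3,6), t=1.2200
    cross x-line → (4,6), t=1.5704
    cross x-line → (5,6), t=2.7251 (wall)
  → r_4 = 2.7251
beam 5: φ=90°, α=75°
  d=(0.2588,0.9659)  start (2,5)  tX=1.3909 tY=0.6315  stride 1/|dx|=3.8637 1/|dy|=1.0353
    cross y-line → (2,6), t=0.6315
    cross x-line → (3,6), t=1.3909
    cross y-line → (3,7), t=1.6668
    cross y-line → (3,8), t=2.7021 (wall)
  → r_5 = 2.7021

ranges = [4.5449, 4.7200, 2.4433, 2.7251, 2.7021]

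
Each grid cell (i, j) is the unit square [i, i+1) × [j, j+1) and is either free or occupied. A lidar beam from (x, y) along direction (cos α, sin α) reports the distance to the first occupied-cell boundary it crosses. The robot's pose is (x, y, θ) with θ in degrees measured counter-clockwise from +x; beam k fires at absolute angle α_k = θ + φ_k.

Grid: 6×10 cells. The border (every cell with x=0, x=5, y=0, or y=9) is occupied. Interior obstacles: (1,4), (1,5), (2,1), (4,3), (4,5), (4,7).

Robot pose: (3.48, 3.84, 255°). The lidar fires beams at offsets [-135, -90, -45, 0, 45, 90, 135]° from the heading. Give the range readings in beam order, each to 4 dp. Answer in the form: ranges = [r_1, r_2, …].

ranges = [4.9600, 1.5322, 2.8637, 1.9049, 3.0400, 0.5383, 1.7551]

beam 1: φ=-135°, α=120°
  direction (-0.5000, 0.8660); cell (3,3); t to first gridline: x 0.9600, y 0.1848 (then +2.0000 / +1.1547)
    (3,4) via y @ 0.1848
    (2,4) via x @ 0.9600
    (2,5) via y @ 1.3395
    (2,6) via y @ 2.4942
    (1,6) via x @ 2.9600
    (1,7) via y @ 3.6489
    (1,8) via y @ 4.8036
    (0,8) via x @ 4.9600  # hit
  → r_1 = 4.9600
beam 2: φ=-90°, α=165°
  direction (-0.9659, 0.2588); cell (3,3); t to first gridline: x 0.4969, y 0.6182 (then +1.0353 / +3.8637)
    (2,3) via x @ 0.4969
    (2,4) via y @ 0.6182
    (1,4) via x @ 1.5322  # hit
  → r_2 = 1.5322
beam 3: φ=-45°, α=210°
  direction (-0.8660, -0.5000); cell (3,3); t to first gridline: x 0.5543, y 1.6800 (then +1.1547 / +2.0000)
    (2,3) via x @ 0.5543
    (2,2) via y @ 1.6800
    (1,2) via x @ 1.7090
    (0,2) via x @ 2.8637  # hit
  → r_3 = 2.8637
beam 4: φ=0°, α=255°
  direction (-0.2588, -0.9659); cell (3,3); t to first gridline: x 1.8546, y 0.8696 (then +3.8637 / +1.0353)
    (3,2) via y @ 0.8696
    (2,2) via x @ 1.8546
    (2,1) via y @ 1.9049  # hit
  → r_4 = 1.9049
beam 5: φ=45°, α=300°
  direction (0.5000, -0.8660); cell (3,3); t to first gridline: x 1.0400, y 0.9699 (then +2.0000 / +1.1547)
    (3,2) via y @ 0.9699
    (4,2) via x @ 1.0400
    (4,1) via y @ 2.1246
    (5,1) via x @ 3.0400  # hit
  → r_5 = 3.0400
beam 6: φ=90°, α=345°
  direction (0.9659, -0.2588); cell (3,3); t to first gridline: x 0.5383, y 3.2455 (then +1.0353 / +3.8637)
    (4,3) via x @ 0.5383  # hit
  → r_6 = 0.5383
beam 7: φ=135°, α=30°
  direction (0.8660, 0.5000); cell (3,3); t to first gridline: x 0.6004, y 0.3200 (then +1.1547 / +2.0000)
    (3,4) via y @ 0.3200
    (4,4) via x @ 0.6004
    (5,4) via x @ 1.7551  # hit
  → r_7 = 1.7551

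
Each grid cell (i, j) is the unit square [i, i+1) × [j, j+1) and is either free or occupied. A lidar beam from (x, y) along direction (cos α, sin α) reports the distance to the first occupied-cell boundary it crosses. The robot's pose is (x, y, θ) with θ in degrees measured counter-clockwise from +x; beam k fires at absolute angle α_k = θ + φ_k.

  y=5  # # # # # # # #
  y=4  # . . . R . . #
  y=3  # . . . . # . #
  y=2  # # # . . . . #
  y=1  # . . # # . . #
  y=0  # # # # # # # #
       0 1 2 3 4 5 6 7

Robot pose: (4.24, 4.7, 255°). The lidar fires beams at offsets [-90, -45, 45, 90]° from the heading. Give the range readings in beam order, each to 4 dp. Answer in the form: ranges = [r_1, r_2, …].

ranges = [1.1591, 3.4000, 1.5200, 2.8574]

beam 1: φ=-90°, α=165°
  cosα=-0.9659 sinα=0.2588 | (4,4) | tMaxX 0.2485 tMaxY 1.1591 | tΔX 1.0353 tΔY 3.8637
    t=0.2485 [x] (3,4)
    t=1.1591 [y] (3,5) — stop
  → r_1 = 1.1591
beam 2: φ=-45°, α=210°
  cosα=-0.8660 sinα=-0.5000 | (4,4) | tMaxX 0.2771 tMaxY 1.4000 | tΔX 1.1547 tΔY 2.0000
    t=0.2771 [x] (3,4)
    t=1.4000 [y] (3,3)
    t=1.4318 [x] (2,3)
    t=2.5865 [x] (1,3)
    t=3.4000 [y] (1,2) — stop
  → r_2 = 3.4000
beam 3: φ=45°, α=300°
  cosα=0.5000 sinα=-0.8660 | (4,4) | tMaxX 1.5200 tMaxY 0.8083 | tΔX 2.0000 tΔY 1.1547
    t=0.8083 [y] (4,3)
    t=1.5200 [x] (5,3) — stop
  → r_3 = 1.5200
beam 4: φ=90°, α=345°
  cosα=0.9659 sinα=-0.2588 | (4,4) | tMaxX 0.7868 tMaxY 2.7046 | tΔX 1.0353 tΔY 3.8637
    t=0.7868 [x] (5,4)
    t=1.8221 [x] (6,4)
    t=2.7046 [y] (6,3)
    t=2.8574 [x] (7,3) — stop
  → r_4 = 2.8574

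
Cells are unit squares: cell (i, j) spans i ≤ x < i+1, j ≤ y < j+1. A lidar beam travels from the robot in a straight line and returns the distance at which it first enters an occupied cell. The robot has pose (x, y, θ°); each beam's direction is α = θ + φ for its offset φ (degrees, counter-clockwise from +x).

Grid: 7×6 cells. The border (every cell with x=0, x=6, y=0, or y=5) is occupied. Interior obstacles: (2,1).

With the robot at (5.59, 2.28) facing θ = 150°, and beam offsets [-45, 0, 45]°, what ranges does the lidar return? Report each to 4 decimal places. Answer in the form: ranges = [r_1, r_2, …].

beam 1: φ=-45°, α=105°
  dir = (cos 105°, sin 105°) = (-0.2588, 0.9659); from cell (5,2)
  next x-line at t=2.2796, next y-line at t=0.7454; Δt_x=3.8637, Δt_y=1.0353
    y: enter (5,3) at t=0.7454
    y: enter (5,4) at t=1.7807
    x: enter (4,4) at t=2.2796
    y: enter (4,5) at t=2.8160 ← occupied
  → r_1 = 2.8160
beam 2: φ=0°, α=150°
  dir = (cos 150°, sin 150°) = (-0.8660, 0.5000); from cell (5,2)
  next x-line at t=0.6813, next y-line at t=1.4400; Δt_x=1.1547, Δt_y=2.0000
    x: enter (4,2) at t=0.6813
    y: enter (4,3) at t=1.4400
    x: enter (3,3) at t=1.8360
    x: enter (2,3) at t=2.9907
    y: enter (2,4) at t=3.4400
    x: enter (1,4) at t=4.1454
    x: enter (0,4) at t=5.3001 ← occupied
  → r_2 = 5.3001
beam 3: φ=45°, α=195°
  dir = (cos 195°, sin 195°) = (-0.9659, -0.2588); from cell (5,2)
  next x-line at t=0.6108, next y-line at t=1.0818; Δt_x=1.0353, Δt_y=3.8637
    x: enter (4,2) at t=0.6108
    y: enter (4,1) at t=1.0818
    x: enter (3,1) at t=1.6461
    x: enter (2,1) at t=2.6814 ← occupied
  → r_3 = 2.6814

ranges = [2.8160, 5.3001, 2.6814]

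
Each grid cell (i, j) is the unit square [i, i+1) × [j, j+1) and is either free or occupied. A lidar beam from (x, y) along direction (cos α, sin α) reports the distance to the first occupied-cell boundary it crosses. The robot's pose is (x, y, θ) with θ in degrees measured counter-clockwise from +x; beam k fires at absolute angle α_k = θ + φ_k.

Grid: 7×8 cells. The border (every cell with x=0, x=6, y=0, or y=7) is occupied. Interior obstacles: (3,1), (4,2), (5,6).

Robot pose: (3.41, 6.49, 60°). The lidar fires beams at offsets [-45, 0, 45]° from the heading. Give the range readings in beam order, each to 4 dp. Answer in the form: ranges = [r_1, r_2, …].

beam 1: φ=-45°, α=15°
  d=(0.9659,0.2588)  start (3,6)  tX=0.6108 tY=1.9705  stride 1/|dx|=1.0353 1/|dy|=3.8637
    cross x-line → (4,6), t=0.6108
    cross x-line → (5,6), t=1.6461 (wall)
  → r_1 = 1.6461
beam 2: φ=0°, α=60°
  d=(0.5000,0.8660)  start (3,6)  tX=1.1800 tY=0.5889  stride 1/|dx|=2.0000 1/|dy|=1.1547
    cross y-line → (3,7), t=0.5889 (wall)
  → r_2 = 0.5889
beam 3: φ=45°, α=105°
  d=(-0.2588,0.9659)  start (3,6)  tX=1.5841 tY=0.5280  stride 1/|dx|=3.8637 1/|dy|=1.0353
    cross y-line → (3,7), t=0.5280 (wall)
  → r_3 = 0.5280

ranges = [1.6461, 0.5889, 0.5280]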